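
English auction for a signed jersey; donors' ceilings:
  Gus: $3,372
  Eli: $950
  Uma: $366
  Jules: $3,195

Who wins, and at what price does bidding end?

Limits in order: 3,372 (Gus) > 3,195 (Jules) > 950 (Eli) > 366 (Uma)
Once the price passes $3,195, only Gus is left; the hammer falls at Jules's limit of $3,195.

Gus wins at $3,195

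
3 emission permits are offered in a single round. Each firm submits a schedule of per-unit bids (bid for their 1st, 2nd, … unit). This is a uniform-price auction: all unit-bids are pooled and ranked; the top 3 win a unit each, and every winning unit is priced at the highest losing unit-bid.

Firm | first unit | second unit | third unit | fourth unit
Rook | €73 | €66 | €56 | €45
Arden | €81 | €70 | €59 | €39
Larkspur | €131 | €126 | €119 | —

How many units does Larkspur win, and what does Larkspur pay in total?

Larkspur: 3 units, pays €243

Pooled unit-bids ranked (top 3): 131 (Larkspur-1), 126 (Larkspur-2), 119 (Larkspur-3)
The (k+1)-th unit-bid is €81.
Larkspur wins 3 unit(s) at €81 each.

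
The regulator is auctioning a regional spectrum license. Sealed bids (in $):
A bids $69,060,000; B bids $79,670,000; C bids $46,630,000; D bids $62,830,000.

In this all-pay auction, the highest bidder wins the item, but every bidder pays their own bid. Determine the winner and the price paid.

B pays $79,670,000

Bids in order: 79,670,000 (B) > 69,060,000 (A) > 62,830,000 (D) > 46,630,000 (C)
B is highest and takes the item; every bidder forfeits their bid.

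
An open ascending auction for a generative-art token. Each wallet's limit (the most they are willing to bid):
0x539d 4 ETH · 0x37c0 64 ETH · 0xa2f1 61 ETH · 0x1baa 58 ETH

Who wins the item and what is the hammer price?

0x37c0 wins at 61 ETH

Limits in order: 64 (0x37c0) > 61 (0xa2f1) > 58 (0x1baa) > 4 (0x539d)
Bidding ends when 0xa2f1 exits at 61 ETH; 0x37c0 takes it.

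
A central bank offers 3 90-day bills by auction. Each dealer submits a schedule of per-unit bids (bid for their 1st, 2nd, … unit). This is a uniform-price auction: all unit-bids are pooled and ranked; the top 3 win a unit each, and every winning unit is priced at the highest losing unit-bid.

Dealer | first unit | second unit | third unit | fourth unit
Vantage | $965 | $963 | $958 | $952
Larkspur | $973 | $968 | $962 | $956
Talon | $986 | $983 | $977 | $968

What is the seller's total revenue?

All unit-bids, highest first — top 3: 986 (Talon-1), 983 (Talon-2), 977 (Talon-3)
Highest rejected unit-bid = $973.
Allocation: Talon 3. Every unit priced at $973.
Revenue = 3 × 973 = $2,919.

Total revenue: $2,919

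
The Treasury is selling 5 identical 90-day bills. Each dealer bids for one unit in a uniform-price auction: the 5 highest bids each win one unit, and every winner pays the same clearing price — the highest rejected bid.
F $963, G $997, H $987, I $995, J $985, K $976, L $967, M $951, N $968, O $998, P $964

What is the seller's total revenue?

Bids ranked high→low: 998 (O), 997 (G), 995 (I), 987 (H), 985 (J), 976 (K), 968 (N), …
Winners (5 units): O, G, I, H, J.
Clearing price = highest rejected bid = $976.
Total revenue = 5 × $976 = $4,880.

Total revenue: $4,880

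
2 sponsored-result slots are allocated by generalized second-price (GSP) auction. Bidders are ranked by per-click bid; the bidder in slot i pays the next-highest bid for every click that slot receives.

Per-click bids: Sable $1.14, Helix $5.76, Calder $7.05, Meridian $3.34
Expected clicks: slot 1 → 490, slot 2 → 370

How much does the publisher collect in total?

Per-click bids in order: $7.05 (Calder) > $5.76 (Helix) > $3.34 (Meridian) > …
Slot 1: Calder pays $5.76 × 490 = $2822.40
Slot 2: Helix pays $3.34 × 370 = $1235.80
Total = $4058.20

Total revenue: $4058.20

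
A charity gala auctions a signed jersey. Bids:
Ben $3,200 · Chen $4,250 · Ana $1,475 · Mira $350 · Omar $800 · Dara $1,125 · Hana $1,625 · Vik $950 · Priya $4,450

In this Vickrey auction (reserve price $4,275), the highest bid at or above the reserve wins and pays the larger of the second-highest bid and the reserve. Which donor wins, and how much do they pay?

Priya pays $4,275

Bids in order: 4,450 (Priya) > 4,250 (Chen) > 3,200 (Ben) > 1,625 (Hana) > 1,475 (Ana) > 1,125 (Dara) > …
Priya has the top bid at or above the reserve ($4,450).
Second-highest bid $4,250 is below the reserve $4,275, so the reserve binds → payment $4,275.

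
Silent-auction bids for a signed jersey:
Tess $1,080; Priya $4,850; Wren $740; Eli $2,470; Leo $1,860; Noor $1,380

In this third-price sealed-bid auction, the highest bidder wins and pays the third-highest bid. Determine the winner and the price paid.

Priya pays $1,860

Sorting bids: 4,850 (Priya) > 2,470 (Eli) > 1,860 (Leo) > 1,380 (Noor) > 1,080 (Tess) > 740 (Wren)
Priya wins; payment is bid #3 in the ranking = $1,860.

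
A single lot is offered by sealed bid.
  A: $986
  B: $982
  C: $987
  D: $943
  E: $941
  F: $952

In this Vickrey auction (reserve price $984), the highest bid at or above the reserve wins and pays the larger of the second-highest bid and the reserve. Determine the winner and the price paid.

C pays $986

Vickrey auction (reserve price $984): the highest bid at or above the reserve wins and pays the larger of the second-highest bid and the reserve.
Bids in order: 987 (C) > 986 (A) > 982 (B) > 952 (F) > 943 (D) > 941 (E)
C has the top bid at or above the reserve ($987).
Second-highest bid $986 exceeds the reserve $984 → payment $986.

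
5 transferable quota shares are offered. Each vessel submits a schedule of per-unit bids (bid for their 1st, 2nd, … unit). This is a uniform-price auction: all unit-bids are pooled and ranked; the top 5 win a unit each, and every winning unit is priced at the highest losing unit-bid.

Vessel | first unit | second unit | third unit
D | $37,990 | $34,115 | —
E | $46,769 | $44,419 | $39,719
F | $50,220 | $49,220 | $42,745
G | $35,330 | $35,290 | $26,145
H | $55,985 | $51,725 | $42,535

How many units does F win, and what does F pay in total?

Pooled unit-bids ranked (top 5): 55,985 (H-1), 51,725 (H-2), 50,220 (F-1), 49,220 (F-2), 46,769 (E-1)
First bid not allocated: $44,419.
F wins 2 unit(s) at $44,419 each.

F: 2 units, pays $88,838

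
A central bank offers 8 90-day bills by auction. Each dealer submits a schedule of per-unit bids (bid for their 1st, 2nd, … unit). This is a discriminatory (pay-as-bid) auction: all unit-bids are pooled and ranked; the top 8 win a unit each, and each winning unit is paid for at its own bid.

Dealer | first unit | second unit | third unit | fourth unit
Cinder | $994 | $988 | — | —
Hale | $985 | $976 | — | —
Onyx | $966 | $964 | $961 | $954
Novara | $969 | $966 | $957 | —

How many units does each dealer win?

Cinder 2, Hale 2, Novara 2, Onyx 2

Merging the schedules and taking the best 8: 994 (Cinder-1), 988 (Cinder-2), 985 (Hale-1), 976 (Hale-2), 969 (Novara-1), 966 (Onyx-1), 966 (Novara-2), 964 (Onyx-2)
Next rejected bid: $961 (not a price — pay-as-bid).
Allocation: Cinder 2, Hale 2, Novara 2, Onyx 2.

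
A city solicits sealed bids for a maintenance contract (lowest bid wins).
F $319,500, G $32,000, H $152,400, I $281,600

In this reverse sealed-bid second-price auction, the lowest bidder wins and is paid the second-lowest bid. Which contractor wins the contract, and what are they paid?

Bids in order: 32,000 (G) < 152,400 (H) < 281,600 (I) < 319,500 (F)
G is lowest; is paid the second-lowest bid, $152,400.

G is paid $152,400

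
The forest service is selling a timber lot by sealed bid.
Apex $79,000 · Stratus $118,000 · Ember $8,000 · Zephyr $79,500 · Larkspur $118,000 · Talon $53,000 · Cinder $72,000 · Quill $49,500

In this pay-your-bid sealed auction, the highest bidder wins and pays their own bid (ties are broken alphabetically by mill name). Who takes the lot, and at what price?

Bids in order: 118,000 (Larkspur) > 118,000 (Stratus) > 79,500 (Zephyr) > 79,000 (Apex) > 72,000 (Cinder) > 53,000 (Talon) > …
Tie at $118,000 → Larkspur wins by tie-break.
Larkspur has the highest bid and pays exactly that: $118,000.

Larkspur pays $118,000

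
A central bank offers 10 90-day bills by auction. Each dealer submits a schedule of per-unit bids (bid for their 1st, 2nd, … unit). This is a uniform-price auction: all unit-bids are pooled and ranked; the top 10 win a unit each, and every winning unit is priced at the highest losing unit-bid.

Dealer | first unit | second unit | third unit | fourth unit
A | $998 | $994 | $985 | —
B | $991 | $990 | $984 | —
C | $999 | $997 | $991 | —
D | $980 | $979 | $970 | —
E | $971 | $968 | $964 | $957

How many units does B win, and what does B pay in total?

Pooled unit-bids ranked (top 10): 999 (C-1), 998 (A-1), 997 (C-2), 994 (A-2), 991 (B-1), 991 (C-3), 990 (B-2), 985 (A-3), 984 (B-3), 980 (D-1)
Highest rejected unit-bid = $979.
B wins 3 unit(s) at $979 each.

B: 3 units, pays $2,937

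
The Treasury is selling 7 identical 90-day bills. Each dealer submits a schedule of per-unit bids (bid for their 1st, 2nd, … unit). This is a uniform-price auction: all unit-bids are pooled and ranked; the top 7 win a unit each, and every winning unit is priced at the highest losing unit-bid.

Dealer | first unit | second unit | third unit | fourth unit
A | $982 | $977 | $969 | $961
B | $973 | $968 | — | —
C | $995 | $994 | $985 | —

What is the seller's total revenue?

Merging the schedules and taking the best 7: 995 (C-1), 994 (C-2), 985 (C-3), 982 (A-1), 977 (A-2), 973 (B-1), 969 (A-3)
Highest rejected unit-bid = $968.
Allocation: A 3, B 1, C 3. Every unit priced at $968.
Revenue = 7 × 968 = $6,776.

Total revenue: $6,776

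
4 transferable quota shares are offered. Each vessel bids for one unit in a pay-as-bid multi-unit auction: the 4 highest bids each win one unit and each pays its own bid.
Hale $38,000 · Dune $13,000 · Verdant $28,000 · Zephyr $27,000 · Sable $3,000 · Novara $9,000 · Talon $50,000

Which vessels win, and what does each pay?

Talon $50,000, Hale $38,000, Verdant $28,000, Zephyr $27,000

Bids ranked high→low: 50,000 (Talon), 38,000 (Hale), 28,000 (Verdant), 27,000 (Zephyr), 13,000 (Dune), 9,000 (Novara), …
Winners (4 units): Talon, Hale, Verdant, Zephyr.
Each winner pays its own bid: Talon $50,000, Hale $38,000, Verdant $28,000, Zephyr $27,000.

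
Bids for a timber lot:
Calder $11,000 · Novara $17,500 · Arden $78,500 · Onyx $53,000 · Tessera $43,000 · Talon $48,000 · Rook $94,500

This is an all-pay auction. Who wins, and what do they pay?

Rook pays $94,500

Bids ranked: 94,500 (Rook) > 78,500 (Arden) > 53,000 (Onyx) > 48,000 (Talon) > 43,000 (Tessera) > 17,500 (Novara) > …
Rook is highest and takes the item; every bidder forfeits their bid.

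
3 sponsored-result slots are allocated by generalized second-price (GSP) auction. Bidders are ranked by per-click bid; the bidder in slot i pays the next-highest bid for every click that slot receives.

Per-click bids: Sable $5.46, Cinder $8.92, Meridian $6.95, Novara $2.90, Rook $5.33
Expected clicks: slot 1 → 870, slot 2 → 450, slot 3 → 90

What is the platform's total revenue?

Per-click bids in order: $8.92 (Cinder) > $6.95 (Meridian) > $5.46 (Sable) > $5.33 (Rook) > …
Slot 1: Cinder pays $6.95 × 870 = $6046.50
Slot 2: Meridian pays $5.46 × 450 = $2457.00
Slot 3: Sable pays $5.33 × 90 = $479.70
Total = $8983.20

Total revenue: $8983.20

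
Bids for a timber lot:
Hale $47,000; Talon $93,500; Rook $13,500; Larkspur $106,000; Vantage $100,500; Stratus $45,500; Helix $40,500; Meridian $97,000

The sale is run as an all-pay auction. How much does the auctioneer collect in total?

Total revenue: $543,500

Sorting bids: 106,000 (Larkspur) > 100,500 (Vantage) > 97,000 (Meridian) > 93,500 (Talon) > 47,000 (Hale) > 45,500 (Stratus) > …
Every bidder forfeits their bid regardless of winning.
Revenue = 47,000 + 93,500 + 13,500 + 106,000 + 100,500 + 45,500 + 40,500 + 97,000 = $543,500.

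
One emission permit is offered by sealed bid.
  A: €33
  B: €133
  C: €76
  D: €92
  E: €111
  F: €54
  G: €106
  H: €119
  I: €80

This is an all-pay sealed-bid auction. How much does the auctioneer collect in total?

Total revenue: €804

Rule: the highest bidder wins the item, but every bidder pays their own bid.
Sorting bids: 133 (B) > 119 (H) > 111 (E) > 106 (G) > 92 (D) > 80 (I) > …
B wins with the top bid; all bids are sunk regardless.
Every bidder forfeits their bid regardless of winning.
Revenue = 33 + 133 + 76 + 92 + 111 + 54 + 106 + 119 + 80 = €804.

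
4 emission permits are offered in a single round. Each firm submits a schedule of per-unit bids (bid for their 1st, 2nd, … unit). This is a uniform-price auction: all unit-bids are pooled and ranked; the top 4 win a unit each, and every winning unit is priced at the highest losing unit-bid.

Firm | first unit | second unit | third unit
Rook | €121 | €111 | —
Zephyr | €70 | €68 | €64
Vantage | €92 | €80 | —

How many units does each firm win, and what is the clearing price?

Rook 2, Vantage 2; clearing price €70

Pooled unit-bids ranked (top 4): 121 (Rook-1), 111 (Rook-2), 92 (Vantage-1), 80 (Vantage-2)
First bid not allocated: €70.
Allocation: Rook 2, Vantage 2.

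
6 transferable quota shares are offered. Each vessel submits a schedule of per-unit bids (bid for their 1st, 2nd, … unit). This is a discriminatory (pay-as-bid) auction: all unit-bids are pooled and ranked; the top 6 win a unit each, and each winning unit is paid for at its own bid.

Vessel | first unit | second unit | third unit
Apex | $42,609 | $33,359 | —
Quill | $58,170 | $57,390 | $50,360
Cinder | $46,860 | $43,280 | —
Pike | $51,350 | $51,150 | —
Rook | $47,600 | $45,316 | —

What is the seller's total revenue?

Total revenue: $316,020

Merging the schedules and taking the best 6: 58,170 (Quill-1), 57,390 (Quill-2), 51,350 (Pike-1), 51,150 (Pike-2), 50,360 (Quill-3), 47,600 (Rook-1)
Next rejected bid: $46,860 (not a price — pay-as-bid).
Each winning unit pays its own bid.
Revenue = 58,170 + 57,390 + 51,350 + 51,150 + 50,360 + 47,600 = $316,020.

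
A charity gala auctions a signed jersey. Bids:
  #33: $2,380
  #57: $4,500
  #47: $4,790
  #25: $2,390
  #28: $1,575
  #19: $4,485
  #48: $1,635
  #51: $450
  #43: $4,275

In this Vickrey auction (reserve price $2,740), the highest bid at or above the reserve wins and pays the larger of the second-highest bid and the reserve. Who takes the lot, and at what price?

Vickrey auction (reserve price $2,740): the highest bid at or above the reserve wins and pays the larger of the second-highest bid and the reserve.
Bids ranked: 4,790 (#47) > 4,500 (#57) > 4,485 (#19) > 4,275 (#43) > 2,390 (#25) > 2,380 (#33) > …
#47 has the top bid at or above the reserve ($4,790).
Second-highest bid $4,500 exceeds the reserve $2,740 → payment $4,500.

#47 pays $4,500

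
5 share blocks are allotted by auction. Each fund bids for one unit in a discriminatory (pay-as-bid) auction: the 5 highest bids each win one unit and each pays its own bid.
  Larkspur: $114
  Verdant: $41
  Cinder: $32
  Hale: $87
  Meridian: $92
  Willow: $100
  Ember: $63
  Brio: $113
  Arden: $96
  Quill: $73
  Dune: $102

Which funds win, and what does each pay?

Sorting: 114 (Larkspur), 113 (Brio), 102 (Dune), 100 (Willow), 96 (Arden), 92 (Meridian), 87 (Hale), …
Top 5: Larkspur, Brio, Dune, Willow, Arden.
Each winner pays its own bid: Larkspur $114, Brio $113, Dune $102, Willow $100, Arden $96.

Larkspur $114, Brio $113, Dune $102, Willow $100, Arden $96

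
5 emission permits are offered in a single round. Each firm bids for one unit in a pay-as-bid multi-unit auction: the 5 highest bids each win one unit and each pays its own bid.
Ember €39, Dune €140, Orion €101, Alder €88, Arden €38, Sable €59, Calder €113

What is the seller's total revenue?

Total revenue: €501

Sorting: 140 (Dune), 113 (Calder), 101 (Orion), 88 (Alder), 59 (Sable), 39 (Ember), 38 (Arden)
The 5 highest are Dune, Calder, Orion, Alder, Sable.
Total revenue = 140 + 113 + 101 + 88 + 59 = €501.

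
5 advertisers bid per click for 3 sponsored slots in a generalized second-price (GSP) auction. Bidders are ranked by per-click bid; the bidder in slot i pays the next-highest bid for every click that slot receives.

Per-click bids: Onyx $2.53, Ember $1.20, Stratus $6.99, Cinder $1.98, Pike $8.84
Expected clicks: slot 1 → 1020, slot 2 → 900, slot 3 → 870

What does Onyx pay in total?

Onyx pays $1722.60

Per-click bids in order: $8.84 (Pike) > $6.99 (Stratus) > $2.53 (Onyx) > $1.98 (Cinder) > …
Onyx holds slot 3 → pays next bid $1.98 × 870 clicks = $1722.60.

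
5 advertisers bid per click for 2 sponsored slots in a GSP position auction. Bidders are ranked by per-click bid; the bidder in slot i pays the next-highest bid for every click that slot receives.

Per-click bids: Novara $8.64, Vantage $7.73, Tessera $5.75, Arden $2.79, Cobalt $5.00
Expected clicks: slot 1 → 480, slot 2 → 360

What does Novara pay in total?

Ranked by bid: $8.64 (Novara) > $7.73 (Vantage) > $5.75 (Tessera) > …
Novara holds slot 1 → pays next bid $7.73 × 480 clicks = $3710.40.

Novara pays $3710.40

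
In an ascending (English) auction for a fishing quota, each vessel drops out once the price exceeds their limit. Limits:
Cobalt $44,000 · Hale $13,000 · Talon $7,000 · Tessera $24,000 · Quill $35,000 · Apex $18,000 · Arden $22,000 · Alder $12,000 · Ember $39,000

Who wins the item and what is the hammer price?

Cobalt wins at $39,000

Limits ranked: 44,000 (Cobalt) > 39,000 (Ember) > 35,000 (Quill) > 24,000 (Tessera) > 22,000 (Arden) > 18,000 (Apex) > …
Ember is the last rival to drop out, at $39,000; Cobalt remains and wins at that price.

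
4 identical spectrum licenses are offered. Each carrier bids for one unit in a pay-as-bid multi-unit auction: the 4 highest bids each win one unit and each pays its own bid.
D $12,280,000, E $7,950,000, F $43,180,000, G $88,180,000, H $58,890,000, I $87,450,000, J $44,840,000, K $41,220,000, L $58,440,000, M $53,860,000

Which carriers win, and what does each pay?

G $88,180,000, I $87,450,000, H $58,890,000, L $58,440,000

Sorting: 88,180,000 (G), 87,450,000 (I), 58,890,000 (H), 58,440,000 (L), 53,860,000 (M), 44,840,000 (J), …
Winners (4 units): G, I, H, L.
Each winner pays its own bid: G $88,180,000, I $87,450,000, H $58,890,000, L $58,440,000.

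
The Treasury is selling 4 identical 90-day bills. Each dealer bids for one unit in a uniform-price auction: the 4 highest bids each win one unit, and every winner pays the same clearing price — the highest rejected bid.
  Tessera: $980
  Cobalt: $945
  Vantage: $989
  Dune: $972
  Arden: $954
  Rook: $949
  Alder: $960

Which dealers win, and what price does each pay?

Ordering the bids: 989 (Vantage), 980 (Tessera), 972 (Dune), 960 (Alder), 954 (Arden), 949 (Rook), …
The 4 highest are Vantage, Tessera, Dune, Alder.
First losing bid is Arden's $954, which sets the uniform price.

Vantage, Tessera, Dune, Alder; each pays $954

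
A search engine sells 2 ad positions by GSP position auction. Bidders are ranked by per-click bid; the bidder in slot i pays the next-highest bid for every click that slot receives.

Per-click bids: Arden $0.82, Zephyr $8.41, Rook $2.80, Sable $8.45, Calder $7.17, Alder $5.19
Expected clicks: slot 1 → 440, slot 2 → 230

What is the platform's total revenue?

Sorting advertisers: $8.45 (Sable) > $8.41 (Zephyr) > $7.17 (Calder) > …
Slot 1: Sable pays $8.41 × 440 = $3700.40
Slot 2: Zephyr pays $7.17 × 230 = $1649.10
Total = $5349.50

Total revenue: $5349.50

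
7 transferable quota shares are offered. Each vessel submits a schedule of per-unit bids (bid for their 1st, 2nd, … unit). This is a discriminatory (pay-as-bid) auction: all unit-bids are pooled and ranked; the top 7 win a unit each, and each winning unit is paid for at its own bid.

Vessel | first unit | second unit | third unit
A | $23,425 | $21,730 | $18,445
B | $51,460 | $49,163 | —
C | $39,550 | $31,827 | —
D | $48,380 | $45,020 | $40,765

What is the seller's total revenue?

All unit-bids, highest first — top 7: 51,460 (B-1), 49,163 (B-2), 48,380 (D-1), 45,020 (D-2), 40,765 (D-3), 39,550 (C-1), 31,827 (C-2)
Next rejected bid: $23,425 (not a price — pay-as-bid).
Each winning unit pays its own bid.
Revenue = 51,460 + 49,163 + 48,380 + 45,020 + 40,765 + 39,550 + 31,827 = $306,165.

Total revenue: $306,165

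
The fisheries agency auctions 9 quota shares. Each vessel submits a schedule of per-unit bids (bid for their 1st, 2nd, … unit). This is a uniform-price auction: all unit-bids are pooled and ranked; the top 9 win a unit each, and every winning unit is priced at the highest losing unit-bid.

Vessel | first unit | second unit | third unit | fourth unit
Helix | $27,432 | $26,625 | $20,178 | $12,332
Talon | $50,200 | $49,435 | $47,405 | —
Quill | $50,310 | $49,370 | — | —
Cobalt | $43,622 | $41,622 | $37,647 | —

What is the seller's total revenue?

Merging the schedules and taking the best 9: 50,310 (Quill-1), 50,200 (Talon-1), 49,435 (Talon-2), 49,370 (Quill-2), 47,405 (Talon-3), 43,622 (Cobalt-1), 41,622 (Cobalt-2), 37,647 (Cobalt-3), 27,432 (Helix-1)
The (k+1)-th unit-bid is $26,625.
Allocation: Cobalt 3, Helix 1, Quill 2, Talon 3. Every unit priced at $26,625.
Revenue = 9 × 26,625 = $239,625.

Total revenue: $239,625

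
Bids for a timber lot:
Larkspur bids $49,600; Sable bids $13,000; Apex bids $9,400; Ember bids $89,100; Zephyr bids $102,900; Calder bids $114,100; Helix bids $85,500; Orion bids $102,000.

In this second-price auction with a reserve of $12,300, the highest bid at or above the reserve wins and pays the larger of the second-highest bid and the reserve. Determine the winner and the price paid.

Calder pays $102,900

Sorting bids: 114,100 (Calder) > 102,900 (Zephyr) > 102,000 (Orion) > 89,100 (Ember) > 85,500 (Helix) > 49,600 (Larkspur) > …
Highest eligible bid: Calder at $114,100.
Second-highest bid $102,900 exceeds the reserve $12,300 → payment $102,900.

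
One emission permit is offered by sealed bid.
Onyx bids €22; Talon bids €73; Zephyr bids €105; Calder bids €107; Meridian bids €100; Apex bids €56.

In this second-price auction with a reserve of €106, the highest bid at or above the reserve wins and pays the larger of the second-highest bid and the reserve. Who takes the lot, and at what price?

Calder pays €106

Bids ranked: 107 (Calder) > 105 (Zephyr) > 100 (Meridian) > 73 (Talon) > 56 (Apex) > 22 (Onyx)
Highest eligible bid: Calder at €107.
Second-highest bid €105 is below the reserve €106, so the reserve binds → payment €106.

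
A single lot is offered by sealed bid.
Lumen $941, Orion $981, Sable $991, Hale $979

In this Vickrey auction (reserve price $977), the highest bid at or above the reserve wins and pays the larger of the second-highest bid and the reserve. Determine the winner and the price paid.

Sorting bids: 991 (Sable) > 981 (Orion) > 979 (Hale) > 941 (Lumen)
Highest eligible bid: Sable at $991.
max(second-highest $981, reserve $977) = $981; the reserve does not bind.

Sable pays $981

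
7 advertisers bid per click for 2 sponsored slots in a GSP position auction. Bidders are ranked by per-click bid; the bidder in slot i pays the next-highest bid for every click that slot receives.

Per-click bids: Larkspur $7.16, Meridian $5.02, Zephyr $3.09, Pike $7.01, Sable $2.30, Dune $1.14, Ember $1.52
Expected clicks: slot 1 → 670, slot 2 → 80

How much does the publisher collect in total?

Per-click bids in order: $7.16 (Larkspur) > $7.01 (Pike) > $5.02 (Meridian) > …
Slot 1: Larkspur pays $7.01 × 670 = $4696.70
Slot 2: Pike pays $5.02 × 80 = $401.60
Total = $5098.30

Total revenue: $5098.30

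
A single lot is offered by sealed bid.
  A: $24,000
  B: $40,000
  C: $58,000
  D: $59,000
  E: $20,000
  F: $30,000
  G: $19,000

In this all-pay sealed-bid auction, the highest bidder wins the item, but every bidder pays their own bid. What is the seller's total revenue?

Bids ranked: 59,000 (D) > 58,000 (C) > 40,000 (B) > 30,000 (F) > 24,000 (A) > 20,000 (E) > …
D wins with the top bid; all bids are sunk regardless.
Every bidder forfeits their bid regardless of winning.
Revenue = 24,000 + 40,000 + 58,000 + 59,000 + 20,000 + 30,000 + 19,000 = $250,000.

Total revenue: $250,000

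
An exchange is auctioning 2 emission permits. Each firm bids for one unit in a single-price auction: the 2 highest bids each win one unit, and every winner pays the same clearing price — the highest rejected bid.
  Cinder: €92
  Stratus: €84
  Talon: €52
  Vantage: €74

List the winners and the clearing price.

Cinder, Stratus; each pays €74

Bids ranked high→low: 92 (Cinder), 84 (Stratus), 74 (Vantage), 52 (Talon)
Top 2: Cinder, Stratus.
Clearing price = highest rejected bid = €74.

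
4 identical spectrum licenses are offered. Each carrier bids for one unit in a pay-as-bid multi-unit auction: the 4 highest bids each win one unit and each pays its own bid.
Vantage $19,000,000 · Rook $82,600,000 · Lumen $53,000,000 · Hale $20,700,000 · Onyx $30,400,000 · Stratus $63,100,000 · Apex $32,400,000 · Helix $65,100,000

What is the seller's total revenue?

Total revenue: $263,800,000

Ordering the bids: 82,600,000 (Rook), 65,100,000 (Helix), 63,100,000 (Stratus), 53,000,000 (Lumen), 32,400,000 (Apex), 30,400,000 (Onyx), …
Top 4: Rook, Helix, Stratus, Lumen.
Total revenue = 82,600,000 + 65,100,000 + 63,100,000 + 53,000,000 = $263,800,000.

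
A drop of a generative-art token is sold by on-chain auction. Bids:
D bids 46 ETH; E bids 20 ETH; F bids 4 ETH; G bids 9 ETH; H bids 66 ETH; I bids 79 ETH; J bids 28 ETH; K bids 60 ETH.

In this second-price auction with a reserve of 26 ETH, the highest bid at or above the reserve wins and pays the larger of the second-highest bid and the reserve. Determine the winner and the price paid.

Rule: the highest bid at or above the reserve wins and pays the larger of the second-highest bid and the reserve.
Bids ranked: 79 (I) > 66 (H) > 60 (K) > 46 (D) > 28 (J) > 20 (E) > …
Highest eligible bid: I at 79 ETH.
max(second-highest 66 ETH, reserve 26 ETH) = 66 ETH; the reserve does not bind.

I pays 66 ETH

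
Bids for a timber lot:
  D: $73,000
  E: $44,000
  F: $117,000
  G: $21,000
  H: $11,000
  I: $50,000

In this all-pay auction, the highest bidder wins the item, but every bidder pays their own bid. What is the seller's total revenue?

Bids ranked: 117,000 (F) > 73,000 (D) > 50,000 (I) > 44,000 (E) > 21,000 (G) > 11,000 (H)
F wins with the top bid; all bids are sunk regardless.
Every bidder forfeits their bid regardless of winning.
Revenue = 73,000 + 44,000 + 117,000 + 21,000 + 11,000 + 50,000 = $316,000.

Total revenue: $316,000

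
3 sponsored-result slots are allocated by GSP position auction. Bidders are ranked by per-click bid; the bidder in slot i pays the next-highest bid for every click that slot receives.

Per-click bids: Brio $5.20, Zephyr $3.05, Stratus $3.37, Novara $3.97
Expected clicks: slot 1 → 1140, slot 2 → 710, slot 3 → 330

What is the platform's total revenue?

Total revenue: $7925.00

Per-click bids in order: $5.20 (Brio) > $3.97 (Novara) > $3.37 (Stratus) > $3.05 (Zephyr)
Slot 1: Brio pays $3.97 × 1140 = $4525.80
Slot 2: Novara pays $3.37 × 710 = $2392.70
Slot 3: Stratus pays $3.05 × 330 = $1006.50
Total = $7925.00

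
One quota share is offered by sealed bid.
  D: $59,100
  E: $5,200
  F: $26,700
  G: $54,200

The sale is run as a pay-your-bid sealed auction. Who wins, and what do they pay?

D pays $59,100

Sorting bids: 59,100 (D) > 54,200 (G) > 26,700 (F) > 5,200 (E)
D is highest → pays own bid, $59,100.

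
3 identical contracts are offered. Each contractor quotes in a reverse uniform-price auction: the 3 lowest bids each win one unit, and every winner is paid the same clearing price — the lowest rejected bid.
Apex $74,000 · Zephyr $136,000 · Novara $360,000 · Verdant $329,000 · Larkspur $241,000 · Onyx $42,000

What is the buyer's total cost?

Ordering the bids: 42,000 (Onyx), 74,000 (Apex), 136,000 (Zephyr), 241,000 (Larkspur), 329,000 (Verdant), …
Winners (3 units): Onyx, Apex, Zephyr.
Clearing price = lowest rejected bid = $241,000.
Total cost = 3 × $241,000 = $723,000.

Total cost: $723,000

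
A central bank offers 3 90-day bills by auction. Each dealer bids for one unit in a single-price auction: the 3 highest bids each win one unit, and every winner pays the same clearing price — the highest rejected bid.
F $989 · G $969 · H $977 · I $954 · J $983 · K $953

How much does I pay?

Ordering the bids: 989 (F), 983 (J), 977 (H), 969 (G), 954 (I), …
The 3 highest are F, J, H.
Highest unsuccessful bid: $969 → clearing price.
I does not win → pays $0.

I pays $0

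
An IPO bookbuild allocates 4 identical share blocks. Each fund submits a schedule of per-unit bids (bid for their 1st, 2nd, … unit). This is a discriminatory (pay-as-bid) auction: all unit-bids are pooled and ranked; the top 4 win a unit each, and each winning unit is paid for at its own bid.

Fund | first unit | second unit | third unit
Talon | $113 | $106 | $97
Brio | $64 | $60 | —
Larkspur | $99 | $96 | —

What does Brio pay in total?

Pooled unit-bids ranked (top 4): 113 (Talon-1), 106 (Talon-2), 99 (Larkspur-1), 97 (Talon-3)
Next rejected bid: $96 (not a price — pay-as-bid).
Brio wins no units.

Brio pays $0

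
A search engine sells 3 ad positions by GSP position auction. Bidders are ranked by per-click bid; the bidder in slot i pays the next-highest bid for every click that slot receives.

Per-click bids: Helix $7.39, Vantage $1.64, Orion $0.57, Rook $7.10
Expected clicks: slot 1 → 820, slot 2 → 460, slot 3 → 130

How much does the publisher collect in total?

Ranked by bid: $7.39 (Helix) > $7.10 (Rook) > $1.64 (Vantage) > $0.57 (Orion)
Slot 1: Helix pays $7.10 × 820 = $5822.00
Slot 2: Rook pays $1.64 × 460 = $754.40
Slot 3: Vantage pays $0.57 × 130 = $74.10
Total = $6650.50

Total revenue: $6650.50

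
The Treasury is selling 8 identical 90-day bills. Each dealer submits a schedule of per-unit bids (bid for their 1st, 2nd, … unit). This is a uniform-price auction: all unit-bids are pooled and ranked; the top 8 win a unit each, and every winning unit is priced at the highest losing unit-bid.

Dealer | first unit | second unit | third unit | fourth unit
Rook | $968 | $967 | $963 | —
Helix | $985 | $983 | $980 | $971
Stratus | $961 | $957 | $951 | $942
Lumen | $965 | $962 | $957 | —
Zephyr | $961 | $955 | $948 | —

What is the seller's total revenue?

Merging the schedules and taking the best 8: 985 (Helix-1), 983 (Helix-2), 980 (Helix-3), 971 (Helix-4), 968 (Rook-1), 967 (Rook-2), 965 (Lumen-1), 963 (Rook-3)
Highest rejected unit-bid = $962.
Allocation: Helix 4, Lumen 1, Rook 3. Every unit priced at $962.
Revenue = 8 × 962 = $7,696.

Total revenue: $7,696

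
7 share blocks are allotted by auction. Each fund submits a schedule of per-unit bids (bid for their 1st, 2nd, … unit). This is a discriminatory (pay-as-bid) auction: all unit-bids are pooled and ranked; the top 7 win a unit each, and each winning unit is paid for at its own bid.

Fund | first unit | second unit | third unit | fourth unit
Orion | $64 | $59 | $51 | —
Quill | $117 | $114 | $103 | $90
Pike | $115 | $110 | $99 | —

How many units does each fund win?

Merging the schedules and taking the best 7: 117 (Quill-1), 115 (Pike-1), 114 (Quill-2), 110 (Pike-2), 103 (Quill-3), 99 (Pike-3), 90 (Quill-4)
Next rejected bid: $64 (not a price — pay-as-bid).
Allocation: Pike 3, Quill 4.

Pike 3, Quill 4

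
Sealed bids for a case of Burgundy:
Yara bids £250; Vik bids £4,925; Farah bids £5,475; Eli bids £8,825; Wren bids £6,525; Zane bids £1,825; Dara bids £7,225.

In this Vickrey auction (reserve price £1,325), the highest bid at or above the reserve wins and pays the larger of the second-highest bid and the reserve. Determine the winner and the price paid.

Eli pays £7,225

Bids ranked: 8,825 (Eli) > 7,225 (Dara) > 6,525 (Wren) > 5,475 (Farah) > 4,925 (Vik) > 1,825 (Zane) > …
Eli has the top bid at or above the reserve (£8,825).
Second-highest bid £7,225 exceeds the reserve £1,325 → payment £7,225.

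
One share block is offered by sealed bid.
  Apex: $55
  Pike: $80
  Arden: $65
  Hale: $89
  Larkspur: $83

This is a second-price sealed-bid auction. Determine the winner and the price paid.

Hale pays $83

Rule: the highest bidder wins and pays the second-highest bid.
Sorting bids: 89 (Hale) > 83 (Larkspur) > 80 (Pike) > 65 (Arden) > 55 (Apex)
Hale is highest; pays the second-highest bid, $83.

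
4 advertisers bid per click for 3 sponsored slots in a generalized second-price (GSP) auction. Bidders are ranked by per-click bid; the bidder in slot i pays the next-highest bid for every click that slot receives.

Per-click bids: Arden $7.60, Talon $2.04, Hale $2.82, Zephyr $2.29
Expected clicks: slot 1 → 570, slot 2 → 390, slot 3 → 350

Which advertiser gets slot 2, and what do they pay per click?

Sorting advertisers: $7.60 (Arden) > $2.82 (Hale) > $2.29 (Zephyr) > $2.04 (Talon)
Slot 2 goes to the second-ranked bidder, Hale, who pays the next bid down: $2.29/click.

Hale; $2.29 per click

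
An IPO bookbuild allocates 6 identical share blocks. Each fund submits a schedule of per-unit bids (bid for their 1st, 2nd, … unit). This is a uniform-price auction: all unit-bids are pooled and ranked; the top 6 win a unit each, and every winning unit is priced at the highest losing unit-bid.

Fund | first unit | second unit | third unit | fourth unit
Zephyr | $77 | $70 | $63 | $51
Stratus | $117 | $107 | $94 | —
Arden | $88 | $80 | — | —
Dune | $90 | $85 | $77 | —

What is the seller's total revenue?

Total revenue: $480

Pooled unit-bids ranked (top 6): 117 (Stratus-1), 107 (Stratus-2), 94 (Stratus-3), 90 (Dune-1), 88 (Arden-1), 85 (Dune-2)
The (k+1)-th unit-bid is $80.
Allocation: Arden 1, Dune 2, Stratus 3. Every unit priced at $80.
Revenue = 6 × 80 = $480.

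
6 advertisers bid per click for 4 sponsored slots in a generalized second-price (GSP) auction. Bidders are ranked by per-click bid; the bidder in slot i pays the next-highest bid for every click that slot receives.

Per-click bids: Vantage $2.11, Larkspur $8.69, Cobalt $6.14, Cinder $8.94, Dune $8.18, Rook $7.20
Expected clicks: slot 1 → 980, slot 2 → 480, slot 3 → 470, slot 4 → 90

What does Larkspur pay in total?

Ranked by bid: $8.94 (Cinder) > $8.69 (Larkspur) > $8.18 (Dune) > $7.20 (Rook) > $6.14 (Cobalt) > …
Larkspur holds slot 2 → pays next bid $8.18 × 480 clicks = $3926.40.

Larkspur pays $3926.40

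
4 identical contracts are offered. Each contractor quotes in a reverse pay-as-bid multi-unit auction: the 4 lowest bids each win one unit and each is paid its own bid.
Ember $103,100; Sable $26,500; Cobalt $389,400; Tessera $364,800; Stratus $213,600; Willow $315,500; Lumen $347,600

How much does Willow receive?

Willow is paid $315,500

Ordering the bids: 26,500 (Sable), 103,100 (Ember), 213,600 (Stratus), 315,500 (Willow), 347,600 (Lumen), 364,800 (Tessera), …
The 4 lowest are Sable, Ember, Stratus, Willow.
Willow wins → own bid $315,500.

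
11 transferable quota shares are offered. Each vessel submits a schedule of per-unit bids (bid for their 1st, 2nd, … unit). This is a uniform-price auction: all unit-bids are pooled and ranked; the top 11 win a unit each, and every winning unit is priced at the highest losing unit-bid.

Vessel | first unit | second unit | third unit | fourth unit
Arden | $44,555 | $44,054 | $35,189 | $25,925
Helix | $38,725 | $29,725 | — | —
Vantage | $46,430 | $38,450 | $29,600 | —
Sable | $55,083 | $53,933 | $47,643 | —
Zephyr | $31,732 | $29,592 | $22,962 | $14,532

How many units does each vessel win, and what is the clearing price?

Arden 3, Helix 2, Sable 3, Vantage 2, Zephyr 1; clearing price $29,600

All unit-bids, highest first — top 11: 55,083 (Sable-1), 53,933 (Sable-2), 47,643 (Sable-3), 46,430 (Vantage-1), 44,555 (Arden-1), 44,054 (Arden-2), 38,725 (Helix-1), 38,450 (Vantage-2), 35,189 (Arden-3), 31,732 (Zephyr-1), 29,725 (Helix-2)
Highest rejected unit-bid = $29,600.
Allocation: Arden 3, Helix 2, Sable 3, Vantage 2, Zephyr 1.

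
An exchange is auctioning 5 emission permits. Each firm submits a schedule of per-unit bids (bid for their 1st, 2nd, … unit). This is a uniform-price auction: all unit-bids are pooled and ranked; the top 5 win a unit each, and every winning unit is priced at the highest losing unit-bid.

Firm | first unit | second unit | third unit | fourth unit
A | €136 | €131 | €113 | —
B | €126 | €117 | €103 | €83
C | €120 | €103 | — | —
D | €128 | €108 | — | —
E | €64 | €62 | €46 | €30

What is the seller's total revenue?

Merging the schedules and taking the best 5: 136 (A-1), 131 (A-2), 128 (D-1), 126 (B-1), 120 (C-1)
Highest rejected unit-bid = €117.
Allocation: A 2, B 1, C 1, D 1. Every unit priced at €117.
Revenue = 5 × 117 = €585.

Total revenue: €585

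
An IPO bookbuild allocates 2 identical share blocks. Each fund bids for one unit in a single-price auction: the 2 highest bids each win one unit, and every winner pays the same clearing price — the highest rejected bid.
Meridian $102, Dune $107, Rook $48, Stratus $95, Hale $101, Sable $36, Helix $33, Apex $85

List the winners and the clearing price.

Dune, Meridian; each pays $101

Ordering the bids: 107 (Dune), 102 (Meridian), 101 (Hale), 95 (Stratus), …
The 2 highest are Dune, Meridian.
Clearing price = highest rejected bid = $101.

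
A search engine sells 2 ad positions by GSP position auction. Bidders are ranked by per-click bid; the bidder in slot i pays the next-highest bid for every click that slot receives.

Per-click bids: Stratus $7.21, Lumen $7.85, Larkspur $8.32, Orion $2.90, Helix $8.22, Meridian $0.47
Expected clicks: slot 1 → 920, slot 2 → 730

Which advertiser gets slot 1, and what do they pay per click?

Larkspur; $8.22 per click

Sorting advertisers: $8.32 (Larkspur) > $8.22 (Helix) > $7.85 (Lumen) > …
Slot 1 goes to the first-ranked bidder, Larkspur, who pays the next bid down: $8.22/click.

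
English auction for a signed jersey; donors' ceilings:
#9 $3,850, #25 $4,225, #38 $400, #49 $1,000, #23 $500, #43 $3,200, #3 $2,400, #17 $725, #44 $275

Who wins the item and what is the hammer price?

Limits ranked: 4,225 (#25) > 3,850 (#9) > 3,200 (#43) > 2,400 (#3) > 1,000 (#49) > 725 (#17) > …
#9 is the last rival to drop out, at $3,850; #25 remains and wins at that price.

#25 wins at $3,850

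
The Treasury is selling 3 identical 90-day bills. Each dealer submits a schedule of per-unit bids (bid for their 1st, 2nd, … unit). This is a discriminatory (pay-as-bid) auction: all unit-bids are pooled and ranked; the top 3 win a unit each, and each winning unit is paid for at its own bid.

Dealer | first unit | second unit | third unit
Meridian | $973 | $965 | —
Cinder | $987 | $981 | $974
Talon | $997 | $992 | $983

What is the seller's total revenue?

Total revenue: $2,976

All unit-bids, highest first — top 3: 997 (Talon-1), 992 (Talon-2), 987 (Cinder-1)
Next rejected bid: $983 (not a price — pay-as-bid).
Each winning unit pays its own bid.
Revenue = 997 + 992 + 987 = $2,976.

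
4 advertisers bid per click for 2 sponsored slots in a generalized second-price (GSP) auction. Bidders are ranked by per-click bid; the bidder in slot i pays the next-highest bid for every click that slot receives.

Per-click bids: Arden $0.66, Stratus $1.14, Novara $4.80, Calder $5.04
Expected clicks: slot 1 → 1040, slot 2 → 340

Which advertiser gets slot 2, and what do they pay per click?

Per-click bids in order: $5.04 (Calder) > $4.80 (Novara) > $1.14 (Stratus) > …
Slot 2 goes to the second-ranked bidder, Novara, who pays the next bid down: $1.14/click.

Novara; $1.14 per click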